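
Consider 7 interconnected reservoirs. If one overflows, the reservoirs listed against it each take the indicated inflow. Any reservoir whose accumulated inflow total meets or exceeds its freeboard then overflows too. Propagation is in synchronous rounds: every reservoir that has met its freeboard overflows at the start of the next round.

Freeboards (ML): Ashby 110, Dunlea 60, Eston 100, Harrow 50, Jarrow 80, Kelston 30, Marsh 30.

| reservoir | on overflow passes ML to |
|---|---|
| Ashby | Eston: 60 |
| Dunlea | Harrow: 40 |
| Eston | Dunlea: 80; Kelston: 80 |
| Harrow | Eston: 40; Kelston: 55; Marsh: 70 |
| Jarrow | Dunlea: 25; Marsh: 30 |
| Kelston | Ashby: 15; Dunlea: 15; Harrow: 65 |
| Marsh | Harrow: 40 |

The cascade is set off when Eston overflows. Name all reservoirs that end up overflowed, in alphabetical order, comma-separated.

Round 1 — Eston overflows (initial).
  Dunlea: +80 → 80 ≥ 60
  Kelston: +80 → 80 ≥ 30
Round 2 — Dunlea, Kelston overflow.
  Ashby: +15 → 15 < 110
  Harrow: +40+65 → 105 ≥ 50
Round 3 — Harrow overflows.
  Marsh: +70 → 70 ≥ 30
Round 4 — Marsh overflows.
No further overflows.

Dunlea, Eston, Harrow, Kelston, Marsh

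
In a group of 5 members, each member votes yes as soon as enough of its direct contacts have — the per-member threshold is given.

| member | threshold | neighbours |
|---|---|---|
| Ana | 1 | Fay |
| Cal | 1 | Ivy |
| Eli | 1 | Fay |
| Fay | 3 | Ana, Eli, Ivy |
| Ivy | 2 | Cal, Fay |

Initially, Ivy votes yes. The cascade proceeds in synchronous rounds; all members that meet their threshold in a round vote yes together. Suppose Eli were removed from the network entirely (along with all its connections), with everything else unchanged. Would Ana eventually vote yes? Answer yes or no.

With Eli removed:
Round 1 — Ivy votes yes (initial).
Round 2 — checking thresholds:
  Cal: 1 of 1 neighbours ≥ 1, votes yes.
  Fay: 1 of 2 neighbours < 3, holds.
Round 3 — no new yes votes; cascade stops.

no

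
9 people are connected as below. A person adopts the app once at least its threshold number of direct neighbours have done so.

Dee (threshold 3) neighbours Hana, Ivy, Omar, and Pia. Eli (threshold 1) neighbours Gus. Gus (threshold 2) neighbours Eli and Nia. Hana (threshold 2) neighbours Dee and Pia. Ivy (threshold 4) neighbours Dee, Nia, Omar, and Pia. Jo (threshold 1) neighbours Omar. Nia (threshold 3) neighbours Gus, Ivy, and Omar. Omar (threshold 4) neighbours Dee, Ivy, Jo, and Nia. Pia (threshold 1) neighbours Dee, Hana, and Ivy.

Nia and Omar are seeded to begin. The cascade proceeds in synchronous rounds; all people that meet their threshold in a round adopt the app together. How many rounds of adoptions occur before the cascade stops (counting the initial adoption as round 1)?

2

Round 1 — Nia, Omar adopt the app (initial).
Round 2 — checking thresholds:
  Dee: 1 of 4 neighbours < 3, below threshold.
  Gus: 1 of 2 neighbours < 2, below threshold.
  Ivy: 2 of 4 neighbours < 4, below threshold.
  Jo: 1 of 1 neighbours ≥ 1, adopts the app.
Round 3 — no new adoptions; cascade stops.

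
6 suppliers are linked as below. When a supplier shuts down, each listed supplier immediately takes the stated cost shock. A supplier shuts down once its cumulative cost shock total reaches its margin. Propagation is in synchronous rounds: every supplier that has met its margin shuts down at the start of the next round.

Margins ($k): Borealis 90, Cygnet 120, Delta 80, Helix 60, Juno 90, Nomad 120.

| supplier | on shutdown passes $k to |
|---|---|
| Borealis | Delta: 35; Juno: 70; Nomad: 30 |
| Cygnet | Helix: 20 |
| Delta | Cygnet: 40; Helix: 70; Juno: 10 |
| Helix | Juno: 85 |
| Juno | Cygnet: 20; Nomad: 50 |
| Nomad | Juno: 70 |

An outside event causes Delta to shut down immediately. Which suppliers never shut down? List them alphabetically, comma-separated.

Borealis, Cygnet, Nomad

Round 1 — Delta shuts down (initial).
  Cygnet: +40 → 40 < 120
  Helix: +70 → 70 ≥ 60
  Juno: +10 → 10 < 90
Round 2 — Helix shuts down.
  Juno: +85 → 95 ≥ 90
Round 3 — Juno shuts down.
  Cygnet: +20 → 60 < 120
  Nomad: +50 → 50 < 120
No further shutdowns.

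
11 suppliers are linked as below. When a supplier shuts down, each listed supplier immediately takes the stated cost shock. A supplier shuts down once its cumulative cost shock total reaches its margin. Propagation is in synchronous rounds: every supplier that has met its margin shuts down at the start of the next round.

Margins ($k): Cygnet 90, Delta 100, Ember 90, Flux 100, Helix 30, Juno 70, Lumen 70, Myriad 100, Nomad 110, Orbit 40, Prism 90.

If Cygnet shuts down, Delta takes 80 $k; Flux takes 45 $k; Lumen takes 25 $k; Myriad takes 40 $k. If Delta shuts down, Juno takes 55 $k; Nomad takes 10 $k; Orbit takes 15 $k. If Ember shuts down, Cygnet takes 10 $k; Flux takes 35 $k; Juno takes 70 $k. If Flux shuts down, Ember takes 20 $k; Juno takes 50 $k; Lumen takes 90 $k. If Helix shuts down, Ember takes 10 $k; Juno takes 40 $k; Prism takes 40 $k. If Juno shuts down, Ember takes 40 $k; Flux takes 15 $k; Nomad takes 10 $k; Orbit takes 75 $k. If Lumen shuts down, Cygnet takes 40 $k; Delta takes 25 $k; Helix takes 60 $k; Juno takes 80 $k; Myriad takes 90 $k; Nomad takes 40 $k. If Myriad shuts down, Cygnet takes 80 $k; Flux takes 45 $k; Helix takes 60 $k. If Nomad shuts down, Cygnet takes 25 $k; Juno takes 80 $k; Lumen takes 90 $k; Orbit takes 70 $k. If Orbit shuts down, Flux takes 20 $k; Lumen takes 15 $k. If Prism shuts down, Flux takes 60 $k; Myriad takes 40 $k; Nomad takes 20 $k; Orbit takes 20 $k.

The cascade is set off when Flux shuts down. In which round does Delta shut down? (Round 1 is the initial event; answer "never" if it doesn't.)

never

Round 1 — Flux shuts down (initial).
  Ember: +20 → 20 < 90
  Juno: +50 → 50 < 70
  Lumen: +90 → 90 ≥ 70
Round 2 — Lumen shuts down.
  Cygnet: +40 → 40 < 90
  Delta: +25 → 25 < 100
  Helix: +60 → 60 ≥ 30
  Juno: +80 → 130 ≥ 70
  Myriad: +90 → 90 < 100
  Nomad: +40 → 40 < 110
Round 3 — Helix, Juno shut down.
  Ember: +10+40 → 70 < 90
  Nomad: +10 → 50 < 110
  Orbit: +75 → 75 ≥ 40
  Prism: +40 → 40 < 90
Round 4 — Orbit shuts down.
No further shutdowns.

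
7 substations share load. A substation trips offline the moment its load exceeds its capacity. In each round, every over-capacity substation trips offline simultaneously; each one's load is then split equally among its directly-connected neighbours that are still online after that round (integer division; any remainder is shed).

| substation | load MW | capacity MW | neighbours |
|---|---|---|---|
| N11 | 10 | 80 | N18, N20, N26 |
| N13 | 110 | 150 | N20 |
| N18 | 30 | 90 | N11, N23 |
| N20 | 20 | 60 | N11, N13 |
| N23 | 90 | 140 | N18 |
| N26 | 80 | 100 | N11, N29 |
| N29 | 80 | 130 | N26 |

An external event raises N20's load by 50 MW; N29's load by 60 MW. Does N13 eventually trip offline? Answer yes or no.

no

Round 1 — N20 at 70 > 60; N29 at 140 > 130. N20, N29 trip offline.
  N20 sheds 70 MW to N11, N13: 35 each.
    N11: 10+35 = 45 ≤ 80
    N13: 110+35 = 145 ≤ 150
  N29 sheds 140 MW to N26: 140 each.
    N26: 80+140 = 220 > 100
Round 2 — N26 trips offline.
  N26 sheds 220 MW to N11: 220 each.
    N11: 45+220 = 265 > 80
Round 3 — N11 trips offline.
  N11 sheds 265 MW to N18: 265 each.
    N18: 30+265 = 295 > 90
Round 4 — N18 trips offline.
  N18 sheds 295 MW to N23: 295 each.
    N23: 90+295 = 385 > 140
Round 5 — N23 trips offline.
  N23 sheds 385 MW: no online neighbours, lost.
No further trips.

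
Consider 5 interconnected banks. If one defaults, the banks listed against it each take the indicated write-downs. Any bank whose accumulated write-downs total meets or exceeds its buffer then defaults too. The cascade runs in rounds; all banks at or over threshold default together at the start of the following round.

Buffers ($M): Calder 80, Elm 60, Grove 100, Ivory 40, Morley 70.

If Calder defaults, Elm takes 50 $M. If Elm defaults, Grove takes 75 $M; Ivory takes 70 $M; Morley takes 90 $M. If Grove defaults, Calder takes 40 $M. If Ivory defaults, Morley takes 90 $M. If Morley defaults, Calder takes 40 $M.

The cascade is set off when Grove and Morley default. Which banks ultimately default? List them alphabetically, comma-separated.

Round 1 — Grove, Morley default (initial).
  Calder: +40+40 → 80 ≥ 80
Round 2 — Calder defaults.
  Elm: +50 → 50 < 60
No further defaults.

Calder, Grove, Morley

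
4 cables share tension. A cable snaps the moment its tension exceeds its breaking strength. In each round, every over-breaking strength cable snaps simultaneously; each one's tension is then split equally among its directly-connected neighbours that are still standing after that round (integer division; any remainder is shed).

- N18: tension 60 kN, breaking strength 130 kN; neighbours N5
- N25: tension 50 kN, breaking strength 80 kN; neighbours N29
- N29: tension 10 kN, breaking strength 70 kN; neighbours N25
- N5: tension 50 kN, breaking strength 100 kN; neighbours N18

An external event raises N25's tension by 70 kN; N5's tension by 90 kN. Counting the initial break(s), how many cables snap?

Round 1 — N25 at 120 > 80; N5 at 140 > 100. N25, N5 snap.
  N25 sheds 120 kN to N29: 120 each.
    N29: 10+120 = 130 > 70
  N5 sheds 140 kN to N18: 140 each.
    N18: 60+140 = 200 > 130
Round 2 — N18, N29 snap.
  N18 sheds 200 kN: no online neighbours, lost.
  N29 sheds 130 kN: no online neighbours, lost.
No further breaks.

4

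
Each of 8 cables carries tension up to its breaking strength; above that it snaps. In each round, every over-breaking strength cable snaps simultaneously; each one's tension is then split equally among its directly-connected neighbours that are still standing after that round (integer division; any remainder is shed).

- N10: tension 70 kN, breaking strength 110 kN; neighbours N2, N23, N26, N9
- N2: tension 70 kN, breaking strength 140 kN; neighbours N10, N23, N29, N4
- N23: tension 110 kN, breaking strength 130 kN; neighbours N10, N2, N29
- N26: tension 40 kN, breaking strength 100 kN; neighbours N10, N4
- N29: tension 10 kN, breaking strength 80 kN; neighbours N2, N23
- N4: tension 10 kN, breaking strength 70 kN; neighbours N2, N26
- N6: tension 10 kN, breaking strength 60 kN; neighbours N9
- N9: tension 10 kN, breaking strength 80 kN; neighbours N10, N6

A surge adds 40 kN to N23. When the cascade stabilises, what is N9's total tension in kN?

Round 1 — N23 at 150 > 130. N23 snaps.
  N23 sheds 150 kN to N10, N2, N29: 50 each.
    N10: 70+50 = 120 > 110
    N2: 70+50 = 120 ≤ 140
    N29: 10+50 = 60 ≤ 80
Round 2 — N10 snaps.
  N10 sheds 120 kN to N2, N26, N9: 40 each.
    N2: 120+40 = 160 > 140
    N26: 40+40 = 80 ≤ 100
    N9: 10+40 = 50 ≤ 80
Round 3 — N2 snaps.
  N2 sheds 160 kN to N29, N4: 80 each.
    N29: 60+80 = 140 > 80
    N4: 10+80 = 90 > 70
Round 4 — N29, N4 snap.
  N29 sheds 140 kN: no online neighbours, lost.
  N4 sheds 90 kN to N26: 90 each.
    N26: 80+90 = 170 > 100
Round 5 — N26 snaps.
  N26 sheds 170 kN: no online neighbours, lost.
No further breaks.

50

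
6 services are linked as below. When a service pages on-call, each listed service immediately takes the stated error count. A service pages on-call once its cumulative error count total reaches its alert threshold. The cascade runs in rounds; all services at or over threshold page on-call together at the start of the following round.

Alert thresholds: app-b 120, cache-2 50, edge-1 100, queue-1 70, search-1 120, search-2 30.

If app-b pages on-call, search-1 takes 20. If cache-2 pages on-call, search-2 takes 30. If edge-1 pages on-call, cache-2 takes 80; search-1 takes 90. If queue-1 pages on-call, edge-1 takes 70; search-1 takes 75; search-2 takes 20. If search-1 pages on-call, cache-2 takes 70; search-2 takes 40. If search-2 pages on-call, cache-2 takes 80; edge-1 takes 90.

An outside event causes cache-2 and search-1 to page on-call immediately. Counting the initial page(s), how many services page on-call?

Round 1 — cache-2, search-1 page on-call (initial).
  search-2: +30+40 → 70 ≥ 30
Round 2 — search-2 pages on-call.
  edge-1: +90 → 90 < 100
No further pages.

3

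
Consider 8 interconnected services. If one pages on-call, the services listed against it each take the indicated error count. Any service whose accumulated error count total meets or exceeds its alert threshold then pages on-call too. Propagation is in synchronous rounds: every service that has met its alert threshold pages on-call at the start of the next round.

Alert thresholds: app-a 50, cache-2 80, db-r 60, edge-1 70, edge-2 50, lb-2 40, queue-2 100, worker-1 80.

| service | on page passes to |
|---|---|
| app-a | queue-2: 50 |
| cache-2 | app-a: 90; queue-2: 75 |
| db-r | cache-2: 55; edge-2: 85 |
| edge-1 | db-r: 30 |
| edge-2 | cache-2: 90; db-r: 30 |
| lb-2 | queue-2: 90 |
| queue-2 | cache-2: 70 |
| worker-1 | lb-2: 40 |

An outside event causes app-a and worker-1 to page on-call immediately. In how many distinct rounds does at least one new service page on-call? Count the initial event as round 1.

Round 1 — app-a, worker-1 page on-call (initial).
  lb-2: +40 → 40 ≥ 40
  queue-2: +50 → 50 < 100
Round 2 — lb-2 pages on-call.
  queue-2: +90 → 140 ≥ 100
Round 3 — queue-2 pages on-call.
  cache-2: +70 → 70 < 80
No further pages.

3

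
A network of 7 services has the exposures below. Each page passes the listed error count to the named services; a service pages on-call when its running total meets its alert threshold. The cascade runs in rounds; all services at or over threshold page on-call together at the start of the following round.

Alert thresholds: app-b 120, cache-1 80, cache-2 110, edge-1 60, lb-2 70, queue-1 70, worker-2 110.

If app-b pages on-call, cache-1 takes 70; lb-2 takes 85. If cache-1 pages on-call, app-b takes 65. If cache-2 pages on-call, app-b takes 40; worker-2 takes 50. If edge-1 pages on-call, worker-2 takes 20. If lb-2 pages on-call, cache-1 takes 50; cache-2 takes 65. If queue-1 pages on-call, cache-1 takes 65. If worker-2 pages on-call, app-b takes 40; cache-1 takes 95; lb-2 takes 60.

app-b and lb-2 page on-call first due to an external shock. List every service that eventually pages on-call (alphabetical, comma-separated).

app-b, cache-1, lb-2

Round 1 — app-b, lb-2 page on-call (initial).
  cache-1: +70+50 → 120 ≥ 80
  cache-2: +65 → 65 < 110
Round 2 — cache-1 pages on-call.
No further pages.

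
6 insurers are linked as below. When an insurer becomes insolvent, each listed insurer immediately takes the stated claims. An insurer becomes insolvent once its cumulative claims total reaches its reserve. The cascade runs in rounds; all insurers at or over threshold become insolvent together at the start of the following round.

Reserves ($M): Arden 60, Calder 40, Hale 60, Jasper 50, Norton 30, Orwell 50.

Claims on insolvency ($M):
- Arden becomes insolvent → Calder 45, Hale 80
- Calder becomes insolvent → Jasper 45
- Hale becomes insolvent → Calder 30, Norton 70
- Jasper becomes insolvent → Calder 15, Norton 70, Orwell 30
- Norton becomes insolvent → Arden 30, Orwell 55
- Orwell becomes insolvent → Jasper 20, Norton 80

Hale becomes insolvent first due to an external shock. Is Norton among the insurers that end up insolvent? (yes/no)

yes

Round 1 — Hale becomes insolvent (initial).
  Calder: +30 → 30 < 40
  Norton: +70 → 70 ≥ 30
Round 2 — Norton becomes insolvent.
  Arden: +30 → 30 < 60
  Orwell: +55 → 55 ≥ 50
Round 3 — Orwell becomes insolvent.
  Jasper: +20 → 20 < 50
No further insolvencies.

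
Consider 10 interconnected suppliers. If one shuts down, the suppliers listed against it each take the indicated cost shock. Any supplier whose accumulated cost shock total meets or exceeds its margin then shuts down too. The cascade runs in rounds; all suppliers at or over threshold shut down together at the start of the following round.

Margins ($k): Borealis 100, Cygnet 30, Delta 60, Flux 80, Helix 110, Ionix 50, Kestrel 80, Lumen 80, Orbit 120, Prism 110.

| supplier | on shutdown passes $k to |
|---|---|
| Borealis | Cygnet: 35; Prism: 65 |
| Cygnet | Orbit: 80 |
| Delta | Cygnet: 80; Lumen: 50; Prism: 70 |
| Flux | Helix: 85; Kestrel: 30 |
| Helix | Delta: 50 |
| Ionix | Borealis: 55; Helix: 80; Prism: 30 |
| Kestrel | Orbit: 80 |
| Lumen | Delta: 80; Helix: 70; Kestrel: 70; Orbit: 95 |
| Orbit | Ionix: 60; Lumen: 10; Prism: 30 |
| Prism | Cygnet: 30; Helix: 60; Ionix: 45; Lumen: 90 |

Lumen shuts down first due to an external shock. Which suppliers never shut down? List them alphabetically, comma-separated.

Borealis, Flux, Kestrel

Round 1 — Lumen shuts down (initial).
  Delta: +80 → 80 ≥ 60
  Helix: +70 → 70 < 110
  Kestrel: +70 → 70 < 80
  Orbit: +95 → 95 < 120
Round 2 — Delta shuts down.
  Cygnet: +80 → 80 ≥ 30
  Prism: +70 → 70 < 110
Round 3 — Cygnet shuts down.
  Orbit: +80 → 175 ≥ 120
Round 4 — Orbit shuts down.
  Ionix: +60 → 60 ≥ 50
  Prism: +30 → 100 < 110
Round 5 — Ionix shuts down.
  Borealis: +55 → 55 < 100
  Helix: +80 → 150 ≥ 110
  Prism: +30 → 130 ≥ 110
Round 6 — Helix, Prism shut down.
No further shutdowns.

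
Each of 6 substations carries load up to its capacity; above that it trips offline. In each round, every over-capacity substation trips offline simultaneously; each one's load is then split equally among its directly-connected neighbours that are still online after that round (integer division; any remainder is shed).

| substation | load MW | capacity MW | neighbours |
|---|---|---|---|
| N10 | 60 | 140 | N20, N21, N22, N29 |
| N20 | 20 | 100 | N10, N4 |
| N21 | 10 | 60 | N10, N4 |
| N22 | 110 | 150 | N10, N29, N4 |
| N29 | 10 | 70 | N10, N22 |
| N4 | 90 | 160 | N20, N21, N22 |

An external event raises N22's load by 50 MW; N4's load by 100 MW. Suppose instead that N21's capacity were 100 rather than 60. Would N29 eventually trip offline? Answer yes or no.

With N21's capacity at 100:
Round 1 — N22 at 160 > 150; N4 at 190 > 160. N22, N4 trip offline.
  N22 sheds 160 MW to N10, N29: 80 each.
    N10: 60+80 = 140 ≤ 140
    N29: 10+80 = 90 > 70
  N4 sheds 190 MW to N20, N21: 95 each.
    N20: 20+95 = 115 > 100
    N21: 10+95 = 105 > 100
Round 2 — N20, N21, N29 trip offline.
  N20 sheds 115 MW to N10: 115 each.
    N10: 140+115 = 255 > 140
  N21 sheds 105 MW to N10: 105 each.
    N10: 255+105 = 360 > 140
  N29 sheds 90 MW to N10: 90 each.
    N10: 360+90 = 450 > 140
Round 3 — N10 trips offline.
  N10 sheds 450 MW: no online neighbours, lost.
No further trips.

yes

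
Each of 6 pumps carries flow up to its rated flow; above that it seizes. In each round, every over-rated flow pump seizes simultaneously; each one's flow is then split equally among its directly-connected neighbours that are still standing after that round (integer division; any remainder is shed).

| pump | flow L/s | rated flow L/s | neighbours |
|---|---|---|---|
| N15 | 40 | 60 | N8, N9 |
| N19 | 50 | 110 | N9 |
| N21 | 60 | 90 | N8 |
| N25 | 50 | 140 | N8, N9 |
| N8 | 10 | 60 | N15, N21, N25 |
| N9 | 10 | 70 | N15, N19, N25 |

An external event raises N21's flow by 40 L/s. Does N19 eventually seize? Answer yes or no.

no

Round 1 — N21 at 100 > 90. N21 seizes.
  N21 sheds 100 L/s to N8: 100 each.
    N8: 10+100 = 110 > 60
Round 2 — N8 seizes.
  N8 sheds 110 L/s to N15, N25: 55 each.
    N15: 40+55 = 95 > 60
    N25: 50+55 = 105 ≤ 140
Round 3 — N15 seizes.
  N15 sheds 95 L/s to N9: 95 each.
    N9: 10+95 = 105 > 70
Round 4 — N9 seizes.
  N9 sheds 105 L/s to N19, N25: 52 each (1 lost).
    N19: 50+52 = 102 ≤ 110
    N25: 105+52 = 157 > 140
Round 5 — N25 seizes.
  N25 sheds 157 L/s: no online neighbours, lost.
No further seizures.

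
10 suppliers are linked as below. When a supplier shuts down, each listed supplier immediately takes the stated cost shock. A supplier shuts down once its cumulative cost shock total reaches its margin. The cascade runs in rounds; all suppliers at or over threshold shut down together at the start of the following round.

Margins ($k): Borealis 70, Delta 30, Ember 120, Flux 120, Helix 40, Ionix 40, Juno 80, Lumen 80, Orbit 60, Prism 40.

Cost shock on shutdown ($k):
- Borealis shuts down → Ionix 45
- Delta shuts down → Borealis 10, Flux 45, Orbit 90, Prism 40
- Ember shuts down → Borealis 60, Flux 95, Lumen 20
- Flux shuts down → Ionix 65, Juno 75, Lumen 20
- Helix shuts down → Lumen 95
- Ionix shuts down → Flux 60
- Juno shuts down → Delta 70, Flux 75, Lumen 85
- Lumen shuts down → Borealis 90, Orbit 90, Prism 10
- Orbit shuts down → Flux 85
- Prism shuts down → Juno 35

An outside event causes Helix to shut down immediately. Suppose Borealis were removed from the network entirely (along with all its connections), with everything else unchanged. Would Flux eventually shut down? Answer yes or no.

no

With Borealis removed:
Round 1 — Helix shuts down (initial).
  Lumen: +95 → 95 ≥ 80
Round 2 — Lumen shuts down.
  Orbit: +90 → 90 ≥ 60
  Prism: +10 → 10 < 40
Round 3 — Orbit shuts down.
  Flux: +85 → 85 < 120
No further shutdowns.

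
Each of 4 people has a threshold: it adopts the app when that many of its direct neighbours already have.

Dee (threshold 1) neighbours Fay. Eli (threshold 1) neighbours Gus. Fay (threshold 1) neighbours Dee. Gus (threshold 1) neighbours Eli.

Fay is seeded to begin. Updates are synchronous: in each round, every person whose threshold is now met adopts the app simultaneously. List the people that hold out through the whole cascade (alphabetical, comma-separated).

Eli, Gus

Round 1 — Fay adopts the app (initial).
Round 2 — checking thresholds:
  Dee: 1 of 1 neighbours ≥ 1, adopts the app.
Round 3 — no new adoptions; cascade stops.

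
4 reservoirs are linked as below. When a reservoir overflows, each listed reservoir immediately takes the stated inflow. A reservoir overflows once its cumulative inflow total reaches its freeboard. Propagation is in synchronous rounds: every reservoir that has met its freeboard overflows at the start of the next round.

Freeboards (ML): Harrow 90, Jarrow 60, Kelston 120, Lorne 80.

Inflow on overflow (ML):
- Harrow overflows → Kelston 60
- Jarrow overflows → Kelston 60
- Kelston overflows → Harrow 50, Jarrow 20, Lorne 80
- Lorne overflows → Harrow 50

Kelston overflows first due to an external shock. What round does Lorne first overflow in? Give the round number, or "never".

Round 1 — Kelston overflows (initial).
  Harrow: +50 → 50 < 90
  Jarrow: +20 → 20 < 60
  Lorne: +80 → 80 ≥ 80
Round 2 — Lorne overflows.
  Harrow: +50 → 100 ≥ 90
Round 3 — Harrow overflows.
No further overflows.

2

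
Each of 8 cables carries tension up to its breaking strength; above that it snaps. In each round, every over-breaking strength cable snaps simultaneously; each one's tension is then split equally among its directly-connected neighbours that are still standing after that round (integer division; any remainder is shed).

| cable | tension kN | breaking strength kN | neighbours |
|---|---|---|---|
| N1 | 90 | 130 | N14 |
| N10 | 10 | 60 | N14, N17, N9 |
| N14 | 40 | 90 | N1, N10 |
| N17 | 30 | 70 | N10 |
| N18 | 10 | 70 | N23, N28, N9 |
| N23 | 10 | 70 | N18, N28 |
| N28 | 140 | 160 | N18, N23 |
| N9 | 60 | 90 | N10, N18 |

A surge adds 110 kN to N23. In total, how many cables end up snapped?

8

Round 1 — N23 at 120 > 70. N23 snaps.
  N23 sheds 120 kN to N18, N28: 60 each.
    N18: 10+60 = 70 ≤ 70
    N28: 140+60 = 200 > 160
Round 2 — N28 snaps.
  N28 sheds 200 kN to N18: 200 each.
    N18: 70+200 = 270 > 70
Round 3 — N18 snaps.
  N18 sheds 270 kN to N9: 270 each.
    N9: 60+270 = 330 > 90
Round 4 — N9 snaps.
  N9 sheds 330 kN to N10: 330 each.
    N10: 10+330 = 340 > 60
Round 5 — N10 snaps.
  N10 sheds 340 kN to N14, N17: 170 each.
    N14: 40+170 = 210 > 90
    N17: 30+170 = 200 > 70
Round 6 — N14, N17 snap.
  N14 sheds 210 kN to N1: 210 each.
    N1: 90+210 = 300 > 130
  N17 sheds 200 kN: no online neighbours, lost.
Round 7 — N1 snaps.
  N1 sheds 300 kN: no online neighbours, lost.
No further breaks.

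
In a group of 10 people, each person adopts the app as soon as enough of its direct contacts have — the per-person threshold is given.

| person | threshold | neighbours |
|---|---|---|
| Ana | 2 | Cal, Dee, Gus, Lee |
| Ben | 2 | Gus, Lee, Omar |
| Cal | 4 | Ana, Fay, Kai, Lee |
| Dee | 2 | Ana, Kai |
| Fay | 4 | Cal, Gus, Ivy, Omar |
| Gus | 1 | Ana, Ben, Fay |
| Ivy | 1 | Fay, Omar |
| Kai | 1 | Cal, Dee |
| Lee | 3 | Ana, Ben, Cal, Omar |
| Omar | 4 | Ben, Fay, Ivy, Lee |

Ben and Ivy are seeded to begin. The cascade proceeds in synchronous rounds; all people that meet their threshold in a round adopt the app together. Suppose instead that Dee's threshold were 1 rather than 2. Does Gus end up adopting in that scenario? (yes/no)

With Dee's threshold at 1:
Round 1 — Ben, Ivy adopt the app (initial).
Round 2 — checking thresholds:
  Fay: 1 of 4 neighbours < 4, holds.
  Gus: 1 of 3 neighbours ≥ 1, adopts the app.
  Lee: 1 of 4 neighbours < 3, holds.
  Omar: 2 of 4 neighbours < 4, holds.
Round 3 — no new adoptions; cascade stops.

yes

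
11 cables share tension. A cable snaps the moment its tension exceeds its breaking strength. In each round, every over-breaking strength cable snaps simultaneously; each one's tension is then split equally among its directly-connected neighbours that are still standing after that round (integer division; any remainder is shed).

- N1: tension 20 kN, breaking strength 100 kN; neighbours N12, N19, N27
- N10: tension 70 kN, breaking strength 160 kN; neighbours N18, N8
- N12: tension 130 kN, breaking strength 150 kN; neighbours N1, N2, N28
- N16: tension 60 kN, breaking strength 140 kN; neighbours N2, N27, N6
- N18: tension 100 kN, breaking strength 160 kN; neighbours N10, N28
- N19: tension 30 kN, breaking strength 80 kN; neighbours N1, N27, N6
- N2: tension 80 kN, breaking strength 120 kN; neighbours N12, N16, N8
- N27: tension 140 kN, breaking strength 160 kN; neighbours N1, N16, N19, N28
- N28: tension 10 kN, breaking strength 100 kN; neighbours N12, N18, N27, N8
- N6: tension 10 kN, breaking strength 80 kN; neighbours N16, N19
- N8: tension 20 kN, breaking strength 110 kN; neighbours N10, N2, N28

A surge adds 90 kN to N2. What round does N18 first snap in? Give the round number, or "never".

never

Round 1 — N2 at 170 > 120. N2 snaps.
  N2 sheds 170 kN to N12, N16, N8: 56 each (2 lost).
    N12: 130+56 = 186 > 150
    N16: 60+56 = 116 ≤ 140
    N8: 20+56 = 76 ≤ 110
Round 2 — N12 snaps.
  N12 sheds 186 kN to N1, N28: 93 each.
    N1: 20+93 = 113 > 100
    N28: 10+93 = 103 > 100
Round 3 — N1, N28 snap.
  N1 sheds 113 kN to N19, N27: 56 each (1 lost).
    N19: 30+56 = 86 > 80
    N27: 140+56 = 196 > 160
  N28 sheds 103 kN to N18, N27, N8: 34 each (1 lost).
    N18: 100+34 = 134 ≤ 160
    N27: 196+34 = 230 > 160
    N8: 76+34 = 110 ≤ 110
Round 4 — N19, N27 snap.
  N19 sheds 86 kN to N6: 86 each.
    N6: 10+86 = 96 > 80
  N27 sheds 230 kN to N16: 230 each.
    N16: 116+230 = 346 > 140
Round 5 — N16, N6 snap.
  N16 sheds 346 kN: no online neighbours, lost.
  N6 sheds 96 kN: no online neighbours, lost.
No further breaks.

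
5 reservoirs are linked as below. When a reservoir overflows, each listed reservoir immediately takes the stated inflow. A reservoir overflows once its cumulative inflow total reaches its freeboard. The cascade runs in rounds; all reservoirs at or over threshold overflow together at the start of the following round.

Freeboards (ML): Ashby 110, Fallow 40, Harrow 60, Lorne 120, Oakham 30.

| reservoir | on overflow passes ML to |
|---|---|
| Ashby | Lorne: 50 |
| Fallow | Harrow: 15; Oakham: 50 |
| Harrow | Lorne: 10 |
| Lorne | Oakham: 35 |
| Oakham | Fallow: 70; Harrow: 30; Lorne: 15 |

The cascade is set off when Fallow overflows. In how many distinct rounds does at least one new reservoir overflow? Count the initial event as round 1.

Round 1 — Fallow overflows (initial).
  Harrow: +15 → 15 < 60
  Oakham: +50 → 50 ≥ 30
Round 2 — Oakham overflows.
  Harrow: +30 → 45 < 60
  Lorne: +15 → 15 < 120
No further overflows.

2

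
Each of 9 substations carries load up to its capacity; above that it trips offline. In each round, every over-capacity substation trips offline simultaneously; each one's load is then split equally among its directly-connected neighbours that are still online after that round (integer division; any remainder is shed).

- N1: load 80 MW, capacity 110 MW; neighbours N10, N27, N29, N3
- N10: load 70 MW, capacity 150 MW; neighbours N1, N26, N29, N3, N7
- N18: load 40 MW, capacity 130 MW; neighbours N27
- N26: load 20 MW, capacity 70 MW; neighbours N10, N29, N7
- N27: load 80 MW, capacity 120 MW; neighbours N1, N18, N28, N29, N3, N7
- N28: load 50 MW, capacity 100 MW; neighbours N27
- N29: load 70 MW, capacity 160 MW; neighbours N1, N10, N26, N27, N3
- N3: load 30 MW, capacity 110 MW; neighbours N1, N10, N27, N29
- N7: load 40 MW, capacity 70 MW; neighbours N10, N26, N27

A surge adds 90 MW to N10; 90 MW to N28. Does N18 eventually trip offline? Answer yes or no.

Round 1 — N10 at 160 > 150; N28 at 140 > 100. N10, N28 trip offline.
  N10 sheds 160 MW to N1, N26, N29, N3, N7: 32 each.
    N1: 80+32 = 112 > 110
    N26: 20+32 = 52 ≤ 70
    N29: 70+32 = 102 ≤ 160
    N3: 30+32 = 62 ≤ 110
    N7: 40+32 = 72 > 70
  N28 sheds 140 MW to N27: 140 each.
    N27: 80+140 = 220 > 120
Round 2 — N1, N27, N7 trip offline.
  N1 sheds 112 MW to N29, N3: 56 each.
    N29: 102+56 = 158 ≤ 160
    N3: 62+56 = 118 > 110
  N27 sheds 220 MW to N18, N29, N3: 73 each (1 lost).
    N18: 40+73 = 113 ≤ 130
    N29: 158+73 = 231 > 160
    N3: 118+73 = 191 > 110
  N7 sheds 72 MW to N26: 72 each.
    N26: 52+72 = 124 > 70
Round 3 — N26, N29, N3 trip offline.
  N26 sheds 124 MW: no online neighbours, lost.
  N29 sheds 231 MW: no online neighbours, lost.
  N3 sheds 191 MW: no online neighbours, lost.
No further trips.

no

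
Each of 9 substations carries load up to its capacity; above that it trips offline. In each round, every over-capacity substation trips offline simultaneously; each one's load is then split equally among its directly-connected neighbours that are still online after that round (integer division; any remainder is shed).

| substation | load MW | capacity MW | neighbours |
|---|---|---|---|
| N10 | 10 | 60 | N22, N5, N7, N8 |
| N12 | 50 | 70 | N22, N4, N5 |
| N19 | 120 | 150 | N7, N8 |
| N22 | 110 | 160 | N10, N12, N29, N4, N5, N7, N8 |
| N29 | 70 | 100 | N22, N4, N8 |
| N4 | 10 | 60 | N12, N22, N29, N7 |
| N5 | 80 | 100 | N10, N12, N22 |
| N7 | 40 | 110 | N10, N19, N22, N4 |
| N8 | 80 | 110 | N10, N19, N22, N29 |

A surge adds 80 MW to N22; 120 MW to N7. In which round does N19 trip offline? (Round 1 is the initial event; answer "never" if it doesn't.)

Round 1 — N22 at 190 > 160; N7 at 160 > 110. N22, N7 trip offline.
  N22 sheds 190 MW to N10, N12, N29, N4, N5, N8: 31 each (4 lost).
    N10: 10+31 = 41 ≤ 60
    N12: 50+31 = 81 > 70
    N29: 70+31 = 101 > 100
    N4: 10+31 = 41 ≤ 60
    N5: 80+31 = 111 > 100
    N8: 80+31 = 111 > 110
  N7 sheds 160 MW to N10, N19, N4: 53 each (1 lost).
    N10: 41+53 = 94 > 60
    N19: 120+53 = 173 > 150
    N4: 41+53 = 94 > 60
Round 2 — N10, N12, N19, N29, N4, N5, N8 trip offline.
  N10 sheds 94 MW: no online neighbours, lost.
  N12 sheds 81 MW: no online neighbours, lost.
  N19 sheds 173 MW: no online neighbours, lost.
  N29 sheds 101 MW: no online neighbours, lost.
  N4 sheds 94 MW: no online neighbours, lost.
  N5 sheds 111 MW: no online neighbours, lost.
  N8 sheds 111 MW: no online neighbours, lost.
No further trips.

2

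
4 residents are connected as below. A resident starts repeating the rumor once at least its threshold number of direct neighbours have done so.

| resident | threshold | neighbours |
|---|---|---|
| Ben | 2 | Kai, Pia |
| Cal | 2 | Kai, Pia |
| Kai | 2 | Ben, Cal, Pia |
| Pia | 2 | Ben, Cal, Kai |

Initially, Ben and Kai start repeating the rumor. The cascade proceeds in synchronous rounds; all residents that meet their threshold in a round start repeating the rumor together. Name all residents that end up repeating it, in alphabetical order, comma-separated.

Round 1 — Ben, Kai start repeating the rumor (initial).
Round 2 — checking thresholds:
  Cal: 1 of 2 neighbours < 2, below threshold.
  Pia: 2 of 3 neighbours ≥ 2, starts repeating the rumor.
Round 3 — checking thresholds:
  Cal: 2 of 2 neighbours ≥ 2, starts repeating the rumor.
Round 4 — no new spreads; cascade stops.

Ben, Cal, Kai, Pia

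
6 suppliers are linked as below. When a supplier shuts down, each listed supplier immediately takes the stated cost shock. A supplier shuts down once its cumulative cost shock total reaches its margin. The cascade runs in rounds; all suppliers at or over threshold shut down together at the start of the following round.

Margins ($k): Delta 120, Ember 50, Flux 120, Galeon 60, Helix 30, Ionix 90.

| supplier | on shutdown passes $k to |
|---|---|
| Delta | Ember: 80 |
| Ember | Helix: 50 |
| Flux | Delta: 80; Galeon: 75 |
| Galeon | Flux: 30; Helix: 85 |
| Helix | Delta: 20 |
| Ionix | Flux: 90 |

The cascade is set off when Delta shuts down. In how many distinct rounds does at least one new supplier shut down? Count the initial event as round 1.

Round 1 — Delta shuts down (initial).
  Ember: +80 → 80 ≥ 50
Round 2 — Ember shuts down.
  Helix: +50 → 50 ≥ 30
Round 3 — Helix shuts down.
No further shutdowns.

3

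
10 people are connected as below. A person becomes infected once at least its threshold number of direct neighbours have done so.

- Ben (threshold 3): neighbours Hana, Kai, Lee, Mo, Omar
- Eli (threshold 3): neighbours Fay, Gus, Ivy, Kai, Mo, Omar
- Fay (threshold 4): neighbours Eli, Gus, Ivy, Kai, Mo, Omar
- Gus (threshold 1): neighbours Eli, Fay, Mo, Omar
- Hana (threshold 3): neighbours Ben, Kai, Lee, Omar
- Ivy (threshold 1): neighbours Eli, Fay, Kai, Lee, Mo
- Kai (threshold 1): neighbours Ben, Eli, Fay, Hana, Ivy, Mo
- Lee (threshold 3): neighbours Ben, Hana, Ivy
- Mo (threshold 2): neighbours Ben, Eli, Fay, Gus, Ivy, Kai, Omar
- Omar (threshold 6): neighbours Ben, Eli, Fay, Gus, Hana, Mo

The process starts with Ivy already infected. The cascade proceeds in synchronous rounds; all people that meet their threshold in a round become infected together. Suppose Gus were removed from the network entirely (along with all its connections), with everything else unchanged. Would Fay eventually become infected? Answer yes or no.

With Gus removed:
Round 1 — Ivy becomes infected (initial).
Round 2 — checking thresholds:
  Eli: 1 of 5 neighbours < 3, below threshold.
  Fay: 1 of 5 neighbours < 4, below threshold.
  Kai: 1 of 6 neighbours ≥ 1, becomes infected.
  Lee: 1 of 3 neighbours < 3, below threshold.
  Mo: 1 of 6 neighbours < 2, below threshold.
Round 3 — checking thresholds:
  Ben: 1 of 5 neighbours < 3, below threshold.
  Eli: 2 of 5 neighbours < 3, below threshold.
  Fay: 2 of 5 neighbours < 4, below threshold.
  Hana: 1 of 4 neighbours < 3, below threshold.
  Lee: 1 of 3 neighbours < 3, below threshold.
  Mo: 2 of 6 neighbours ≥ 2, becomes infected.
Round 4 — checking thresholds:
  Ben: 2 of 5 neighbours < 3, below threshold.
  Eli: 3 of 5 neighbours ≥ 3, becomes infected.
  Fay: 3 of 5 neighbours < 4, below threshold.
  Hana: 1 of 4 neighbours < 3, below threshold.
  Lee: 1 of 3 neighbours < 3, below threshold.
  Omar: 1 of 5 neighbours < 6, below threshold.
Round 5 — checking thresholds:
  Ben: 2 of 5 neighbours < 3, below threshold.
  Fay: 4 of 5 neighbours ≥ 4, becomes infected.
  Hana: 1 of 4 neighbours < 3, below threshold.
  Lee: 1 of 3 neighbours < 3, below threshold.
  Omar: 2 of 5 neighbours < 6, below threshold.
Round 6 — no new infections; cascade stops.

yes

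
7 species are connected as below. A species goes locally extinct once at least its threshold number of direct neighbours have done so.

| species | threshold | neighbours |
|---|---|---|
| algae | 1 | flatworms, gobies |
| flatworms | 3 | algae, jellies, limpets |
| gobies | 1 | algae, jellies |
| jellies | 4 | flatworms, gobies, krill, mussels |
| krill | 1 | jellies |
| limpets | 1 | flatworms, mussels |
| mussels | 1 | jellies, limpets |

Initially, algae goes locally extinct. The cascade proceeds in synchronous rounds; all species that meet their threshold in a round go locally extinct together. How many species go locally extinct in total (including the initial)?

2

Round 1 — algae goes locally extinct (initial).
Round 2 — checking thresholds:
  flatworms: 1 of 3 neighbours < 3, holds.
  gobies: 1 of 2 neighbours ≥ 1, goes locally extinct.
Round 3 — no new extinctions; cascade stops.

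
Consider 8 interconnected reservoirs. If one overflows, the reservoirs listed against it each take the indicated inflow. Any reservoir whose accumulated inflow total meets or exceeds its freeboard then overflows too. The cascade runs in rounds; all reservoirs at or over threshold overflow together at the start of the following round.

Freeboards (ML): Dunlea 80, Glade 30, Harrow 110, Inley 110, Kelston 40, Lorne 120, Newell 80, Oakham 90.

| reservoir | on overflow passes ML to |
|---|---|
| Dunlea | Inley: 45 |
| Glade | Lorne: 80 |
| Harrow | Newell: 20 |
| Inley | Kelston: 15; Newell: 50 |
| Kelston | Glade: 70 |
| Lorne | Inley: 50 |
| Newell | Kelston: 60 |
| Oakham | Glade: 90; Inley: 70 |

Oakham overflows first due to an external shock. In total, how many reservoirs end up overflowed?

2

Round 1 — Oakham overflows (initial).
  Glade: +90 → 90 ≥ 30
  Inley: +70 → 70 < 110
Round 2 — Glade overflows.
  Lorne: +80 → 80 < 120
No further overflows.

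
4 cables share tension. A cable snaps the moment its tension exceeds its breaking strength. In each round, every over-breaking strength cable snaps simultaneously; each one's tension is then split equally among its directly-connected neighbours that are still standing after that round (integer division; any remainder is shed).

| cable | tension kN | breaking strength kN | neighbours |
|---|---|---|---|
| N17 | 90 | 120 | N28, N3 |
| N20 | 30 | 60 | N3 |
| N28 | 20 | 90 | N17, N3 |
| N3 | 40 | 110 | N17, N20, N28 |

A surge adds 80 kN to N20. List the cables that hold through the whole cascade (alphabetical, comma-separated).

Round 1 — N20 at 110 > 60. N20 snaps.
  N20 sheds 110 kN to N3: 110 each.
    N3: 40+110 = 150 > 110
Round 2 — N3 snaps.
  N3 sheds 150 kN to N17, N28: 75 each.
    N17: 90+75 = 165 > 120
    N28: 20+75 = 95 > 90
Round 3 — N17, N28 snap.
  N17 sheds 165 kN: no online neighbours, lost.
  N28 sheds 95 kN: no online neighbours, lost.
No further breaks.

none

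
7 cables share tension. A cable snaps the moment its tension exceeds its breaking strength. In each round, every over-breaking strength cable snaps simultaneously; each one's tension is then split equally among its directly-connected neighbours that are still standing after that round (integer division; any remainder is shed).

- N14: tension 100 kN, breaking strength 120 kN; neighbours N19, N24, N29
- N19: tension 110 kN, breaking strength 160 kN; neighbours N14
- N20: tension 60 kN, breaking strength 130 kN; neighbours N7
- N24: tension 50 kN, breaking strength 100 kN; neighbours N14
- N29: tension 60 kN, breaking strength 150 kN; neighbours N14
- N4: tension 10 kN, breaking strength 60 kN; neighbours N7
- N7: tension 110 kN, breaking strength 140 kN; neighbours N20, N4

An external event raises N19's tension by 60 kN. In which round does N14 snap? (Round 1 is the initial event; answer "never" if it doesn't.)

2

Round 1 — N19 at 170 > 160. N19 snaps.
  N19 sheds 170 kN to N14: 170 each.
    N14: 100+170 = 270 > 120
Round 2 — N14 snaps.
  N14 sheds 270 kN to N24, N29: 135 each.
    N24: 50+135 = 185 > 100
    N29: 60+135 = 195 > 150
Round 3 — N24, N29 snap.
  N24 sheds 185 kN: no online neighbours, lost.
  N29 sheds 195 kN: no online neighbours, lost.
No further breaks.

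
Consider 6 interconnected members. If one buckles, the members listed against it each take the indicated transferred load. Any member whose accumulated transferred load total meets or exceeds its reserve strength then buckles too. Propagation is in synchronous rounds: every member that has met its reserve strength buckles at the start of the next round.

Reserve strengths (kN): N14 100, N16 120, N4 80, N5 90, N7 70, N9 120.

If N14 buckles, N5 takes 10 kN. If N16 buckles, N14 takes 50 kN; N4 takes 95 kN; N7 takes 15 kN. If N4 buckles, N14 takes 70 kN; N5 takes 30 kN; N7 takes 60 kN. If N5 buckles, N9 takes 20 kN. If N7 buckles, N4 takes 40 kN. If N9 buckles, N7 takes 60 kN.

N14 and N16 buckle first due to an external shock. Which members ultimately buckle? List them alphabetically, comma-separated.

N14, N16, N4, N7

Round 1 — N14, N16 buckle (initial).
  N4: +95 → 95 ≥ 80
  N5: +10 → 10 < 90
  N7: +15 → 15 < 70
Round 2 — N4 buckles.
  N5: +30 → 40 < 90
  N7: +60 → 75 ≥ 70
Round 3 — N7 buckles.
No further bucklings.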